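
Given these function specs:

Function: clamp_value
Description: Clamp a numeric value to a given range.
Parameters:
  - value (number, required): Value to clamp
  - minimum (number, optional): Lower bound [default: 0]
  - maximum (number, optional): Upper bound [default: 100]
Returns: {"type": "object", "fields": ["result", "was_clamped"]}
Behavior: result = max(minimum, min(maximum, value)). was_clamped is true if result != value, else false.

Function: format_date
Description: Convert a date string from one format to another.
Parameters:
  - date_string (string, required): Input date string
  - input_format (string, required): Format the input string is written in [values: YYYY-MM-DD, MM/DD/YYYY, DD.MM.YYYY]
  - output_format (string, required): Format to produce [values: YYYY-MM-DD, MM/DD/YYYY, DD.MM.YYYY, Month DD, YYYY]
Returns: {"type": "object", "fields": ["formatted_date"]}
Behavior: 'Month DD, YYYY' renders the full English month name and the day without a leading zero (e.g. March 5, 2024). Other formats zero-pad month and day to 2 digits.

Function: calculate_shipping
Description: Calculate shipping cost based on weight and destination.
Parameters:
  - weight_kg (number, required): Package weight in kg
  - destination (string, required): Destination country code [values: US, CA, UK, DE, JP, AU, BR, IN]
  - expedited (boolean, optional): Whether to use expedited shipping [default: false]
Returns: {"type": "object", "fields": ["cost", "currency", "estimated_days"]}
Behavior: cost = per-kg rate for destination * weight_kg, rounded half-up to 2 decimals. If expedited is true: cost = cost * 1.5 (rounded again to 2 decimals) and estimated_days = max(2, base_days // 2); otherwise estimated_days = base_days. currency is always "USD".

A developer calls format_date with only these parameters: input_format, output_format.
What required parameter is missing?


Required parameters: date_string, input_format, output_format
Provided: input_format, output_format
Missing: date_string
date_string


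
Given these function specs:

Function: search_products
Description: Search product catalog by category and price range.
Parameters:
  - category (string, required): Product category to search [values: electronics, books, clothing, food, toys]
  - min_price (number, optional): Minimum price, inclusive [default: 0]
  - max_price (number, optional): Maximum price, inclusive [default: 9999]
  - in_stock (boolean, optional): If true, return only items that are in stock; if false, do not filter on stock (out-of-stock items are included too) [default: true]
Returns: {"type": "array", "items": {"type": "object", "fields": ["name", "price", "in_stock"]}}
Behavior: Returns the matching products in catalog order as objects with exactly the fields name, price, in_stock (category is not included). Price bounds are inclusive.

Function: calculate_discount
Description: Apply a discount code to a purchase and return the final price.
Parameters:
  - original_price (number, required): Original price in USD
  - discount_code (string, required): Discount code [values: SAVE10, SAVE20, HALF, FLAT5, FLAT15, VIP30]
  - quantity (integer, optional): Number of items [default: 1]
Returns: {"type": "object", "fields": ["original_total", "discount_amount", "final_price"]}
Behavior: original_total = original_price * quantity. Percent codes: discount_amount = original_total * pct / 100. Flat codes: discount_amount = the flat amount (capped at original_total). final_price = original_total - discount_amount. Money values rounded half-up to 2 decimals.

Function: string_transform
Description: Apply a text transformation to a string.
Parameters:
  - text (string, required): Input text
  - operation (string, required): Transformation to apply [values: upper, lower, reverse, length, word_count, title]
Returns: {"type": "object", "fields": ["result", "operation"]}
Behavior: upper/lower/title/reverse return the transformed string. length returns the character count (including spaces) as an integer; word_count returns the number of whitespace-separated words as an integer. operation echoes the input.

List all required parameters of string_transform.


Parameters of string_transform and their required/optional flag:
  text: required
  operation: required
operation, text


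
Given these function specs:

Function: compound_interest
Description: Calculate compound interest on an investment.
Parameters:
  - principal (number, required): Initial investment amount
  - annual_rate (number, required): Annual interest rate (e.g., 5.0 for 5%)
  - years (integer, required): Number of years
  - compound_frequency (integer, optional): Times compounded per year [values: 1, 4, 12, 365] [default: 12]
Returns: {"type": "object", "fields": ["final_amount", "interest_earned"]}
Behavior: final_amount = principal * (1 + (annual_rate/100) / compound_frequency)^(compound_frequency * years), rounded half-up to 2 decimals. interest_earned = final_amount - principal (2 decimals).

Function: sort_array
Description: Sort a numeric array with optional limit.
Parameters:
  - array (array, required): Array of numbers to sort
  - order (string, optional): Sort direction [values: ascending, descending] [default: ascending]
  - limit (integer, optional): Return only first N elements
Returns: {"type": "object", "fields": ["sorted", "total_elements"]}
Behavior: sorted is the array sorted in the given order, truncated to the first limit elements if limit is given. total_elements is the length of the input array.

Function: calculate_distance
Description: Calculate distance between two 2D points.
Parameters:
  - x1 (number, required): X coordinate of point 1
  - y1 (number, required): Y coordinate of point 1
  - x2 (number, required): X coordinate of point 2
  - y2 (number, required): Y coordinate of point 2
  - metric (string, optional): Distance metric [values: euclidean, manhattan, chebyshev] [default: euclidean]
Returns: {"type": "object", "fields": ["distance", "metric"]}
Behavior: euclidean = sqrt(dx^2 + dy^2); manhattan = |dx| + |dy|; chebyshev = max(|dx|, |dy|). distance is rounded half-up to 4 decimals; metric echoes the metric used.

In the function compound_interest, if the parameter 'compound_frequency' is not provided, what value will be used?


The compound_interest spec declares:
  - compound_frequency (integer, optional): Times compounded per year [values: 1, 4, 12, 365] [default: 12]
Default:
12


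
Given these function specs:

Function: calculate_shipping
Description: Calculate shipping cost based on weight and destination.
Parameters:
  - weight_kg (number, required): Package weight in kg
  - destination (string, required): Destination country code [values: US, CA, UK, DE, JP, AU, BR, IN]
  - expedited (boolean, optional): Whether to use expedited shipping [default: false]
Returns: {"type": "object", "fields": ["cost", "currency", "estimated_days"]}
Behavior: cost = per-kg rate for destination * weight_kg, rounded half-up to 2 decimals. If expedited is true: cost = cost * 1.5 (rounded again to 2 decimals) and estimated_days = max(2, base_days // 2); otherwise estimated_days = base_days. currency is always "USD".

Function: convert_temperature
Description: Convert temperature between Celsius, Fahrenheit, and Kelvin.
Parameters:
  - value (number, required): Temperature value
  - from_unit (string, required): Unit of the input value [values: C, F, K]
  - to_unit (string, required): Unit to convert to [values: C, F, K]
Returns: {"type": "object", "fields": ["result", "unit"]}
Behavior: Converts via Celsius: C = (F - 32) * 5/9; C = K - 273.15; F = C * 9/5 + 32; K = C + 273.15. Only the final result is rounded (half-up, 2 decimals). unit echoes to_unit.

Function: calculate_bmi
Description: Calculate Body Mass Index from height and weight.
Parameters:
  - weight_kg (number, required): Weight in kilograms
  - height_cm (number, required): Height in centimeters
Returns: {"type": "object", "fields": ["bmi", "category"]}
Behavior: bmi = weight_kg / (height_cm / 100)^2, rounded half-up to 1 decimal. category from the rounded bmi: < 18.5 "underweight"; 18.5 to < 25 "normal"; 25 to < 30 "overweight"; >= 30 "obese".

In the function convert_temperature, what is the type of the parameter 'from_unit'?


The convert_temperature spec declares:
  - from_unit (string, required): Unit of the input value [values: C, F, K]
Type:
string


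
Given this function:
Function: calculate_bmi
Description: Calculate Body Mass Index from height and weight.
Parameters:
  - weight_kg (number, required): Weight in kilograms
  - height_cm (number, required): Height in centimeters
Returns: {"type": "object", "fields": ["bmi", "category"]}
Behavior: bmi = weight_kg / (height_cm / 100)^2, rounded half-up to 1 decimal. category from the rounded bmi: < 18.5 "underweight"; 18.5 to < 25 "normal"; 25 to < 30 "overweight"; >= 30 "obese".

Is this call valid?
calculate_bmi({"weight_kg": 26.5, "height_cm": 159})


Checking all required parameters present and types match... All valid.
Valid


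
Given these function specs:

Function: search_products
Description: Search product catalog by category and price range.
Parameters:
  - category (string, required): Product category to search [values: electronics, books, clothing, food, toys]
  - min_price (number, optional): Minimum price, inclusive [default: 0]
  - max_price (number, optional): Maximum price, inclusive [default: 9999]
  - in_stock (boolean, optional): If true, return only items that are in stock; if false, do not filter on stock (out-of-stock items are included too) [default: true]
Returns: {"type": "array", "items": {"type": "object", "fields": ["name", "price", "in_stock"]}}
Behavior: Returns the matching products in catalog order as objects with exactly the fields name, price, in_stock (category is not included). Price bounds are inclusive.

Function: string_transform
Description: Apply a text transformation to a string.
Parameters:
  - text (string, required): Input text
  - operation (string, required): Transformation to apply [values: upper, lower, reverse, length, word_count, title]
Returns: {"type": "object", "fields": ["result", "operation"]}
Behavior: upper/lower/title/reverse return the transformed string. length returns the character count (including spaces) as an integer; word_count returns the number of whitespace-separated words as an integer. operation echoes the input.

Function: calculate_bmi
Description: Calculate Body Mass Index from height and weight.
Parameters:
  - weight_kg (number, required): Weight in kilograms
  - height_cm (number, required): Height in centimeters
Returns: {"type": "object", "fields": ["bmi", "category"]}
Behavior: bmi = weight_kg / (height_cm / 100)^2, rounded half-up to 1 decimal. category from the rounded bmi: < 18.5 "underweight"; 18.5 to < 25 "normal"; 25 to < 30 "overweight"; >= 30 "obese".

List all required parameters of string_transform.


Parameters of string_transform and their required/optional flag:
  text: required
  operation: required
operation, text


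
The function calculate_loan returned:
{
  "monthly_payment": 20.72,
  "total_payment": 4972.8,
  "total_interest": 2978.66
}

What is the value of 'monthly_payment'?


20.72


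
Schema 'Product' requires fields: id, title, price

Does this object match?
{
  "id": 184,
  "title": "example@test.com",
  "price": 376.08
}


Checking required fields... All present.
Valid - all required fields present


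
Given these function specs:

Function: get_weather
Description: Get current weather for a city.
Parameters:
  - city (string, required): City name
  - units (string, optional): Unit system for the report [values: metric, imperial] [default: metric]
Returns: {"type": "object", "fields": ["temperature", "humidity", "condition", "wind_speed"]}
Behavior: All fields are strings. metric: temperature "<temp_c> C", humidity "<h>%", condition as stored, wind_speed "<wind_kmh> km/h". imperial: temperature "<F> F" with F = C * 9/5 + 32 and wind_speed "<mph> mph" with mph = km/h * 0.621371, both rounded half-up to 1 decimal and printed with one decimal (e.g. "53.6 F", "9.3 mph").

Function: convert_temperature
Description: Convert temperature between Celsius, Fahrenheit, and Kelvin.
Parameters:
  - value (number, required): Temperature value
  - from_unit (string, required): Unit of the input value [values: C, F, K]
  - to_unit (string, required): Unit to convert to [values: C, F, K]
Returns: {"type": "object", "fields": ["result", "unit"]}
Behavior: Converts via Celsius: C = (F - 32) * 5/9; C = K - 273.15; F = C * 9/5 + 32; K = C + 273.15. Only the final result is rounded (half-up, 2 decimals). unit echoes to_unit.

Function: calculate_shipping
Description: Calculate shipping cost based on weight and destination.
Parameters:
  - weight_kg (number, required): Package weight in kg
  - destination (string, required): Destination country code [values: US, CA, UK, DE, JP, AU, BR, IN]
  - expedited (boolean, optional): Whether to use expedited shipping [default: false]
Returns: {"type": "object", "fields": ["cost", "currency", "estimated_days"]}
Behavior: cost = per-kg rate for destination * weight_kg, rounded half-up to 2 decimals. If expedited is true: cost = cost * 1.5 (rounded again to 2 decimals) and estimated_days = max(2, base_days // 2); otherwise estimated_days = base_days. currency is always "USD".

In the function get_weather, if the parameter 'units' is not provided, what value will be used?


The get_weather spec declares:
  - units (string, optional): Unit system for the report [values: metric, imperial] [default: metric]
Default:
metric


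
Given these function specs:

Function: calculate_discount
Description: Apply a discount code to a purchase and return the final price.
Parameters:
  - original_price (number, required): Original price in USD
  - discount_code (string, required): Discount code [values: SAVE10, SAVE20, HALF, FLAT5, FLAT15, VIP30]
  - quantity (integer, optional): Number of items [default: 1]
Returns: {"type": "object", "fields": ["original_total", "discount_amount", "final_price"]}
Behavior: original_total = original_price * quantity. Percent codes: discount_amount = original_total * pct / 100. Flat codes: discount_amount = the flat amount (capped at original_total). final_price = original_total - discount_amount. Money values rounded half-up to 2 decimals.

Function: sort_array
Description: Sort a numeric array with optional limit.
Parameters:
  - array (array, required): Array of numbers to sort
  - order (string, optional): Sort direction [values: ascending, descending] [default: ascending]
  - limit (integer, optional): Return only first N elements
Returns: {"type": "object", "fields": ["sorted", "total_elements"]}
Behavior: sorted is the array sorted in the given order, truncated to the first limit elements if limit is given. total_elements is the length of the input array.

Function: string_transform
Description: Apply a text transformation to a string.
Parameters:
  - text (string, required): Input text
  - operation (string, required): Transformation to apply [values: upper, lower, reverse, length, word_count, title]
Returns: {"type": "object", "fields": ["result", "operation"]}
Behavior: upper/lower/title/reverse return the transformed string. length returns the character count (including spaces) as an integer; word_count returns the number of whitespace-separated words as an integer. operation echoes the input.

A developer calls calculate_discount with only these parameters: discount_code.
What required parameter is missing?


Required parameters: original_price, discount_code
Provided: discount_code
Missing: original_price
original_price


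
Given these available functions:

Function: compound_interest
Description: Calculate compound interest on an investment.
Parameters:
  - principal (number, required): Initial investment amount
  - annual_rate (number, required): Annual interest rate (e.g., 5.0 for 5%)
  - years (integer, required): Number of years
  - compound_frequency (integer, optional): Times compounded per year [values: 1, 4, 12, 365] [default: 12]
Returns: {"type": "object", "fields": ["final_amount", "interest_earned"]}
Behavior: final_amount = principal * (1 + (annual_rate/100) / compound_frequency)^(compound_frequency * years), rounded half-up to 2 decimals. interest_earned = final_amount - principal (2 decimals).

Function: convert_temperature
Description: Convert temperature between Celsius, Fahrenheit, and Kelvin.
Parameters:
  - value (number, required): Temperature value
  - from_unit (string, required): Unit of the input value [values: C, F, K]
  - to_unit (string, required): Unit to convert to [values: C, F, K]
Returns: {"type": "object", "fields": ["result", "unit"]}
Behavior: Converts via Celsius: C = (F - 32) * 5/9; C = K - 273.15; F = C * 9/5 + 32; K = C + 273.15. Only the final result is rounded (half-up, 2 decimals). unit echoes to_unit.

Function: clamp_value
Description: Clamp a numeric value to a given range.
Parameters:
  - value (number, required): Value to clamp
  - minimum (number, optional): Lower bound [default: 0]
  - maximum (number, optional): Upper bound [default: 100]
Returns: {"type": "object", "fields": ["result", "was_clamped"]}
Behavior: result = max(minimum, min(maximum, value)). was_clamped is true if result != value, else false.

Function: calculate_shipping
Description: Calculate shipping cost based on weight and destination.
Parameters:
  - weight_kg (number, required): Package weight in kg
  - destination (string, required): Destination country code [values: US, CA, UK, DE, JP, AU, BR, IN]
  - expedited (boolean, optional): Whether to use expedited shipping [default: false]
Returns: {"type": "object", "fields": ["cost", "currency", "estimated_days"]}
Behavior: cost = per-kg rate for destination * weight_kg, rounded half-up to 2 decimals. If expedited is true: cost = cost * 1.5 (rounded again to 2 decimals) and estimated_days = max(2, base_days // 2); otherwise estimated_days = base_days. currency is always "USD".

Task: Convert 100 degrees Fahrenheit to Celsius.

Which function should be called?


The task needs a function whose description is: Convert temperature between Celsius, Fahrenheit, and Kelvin.
convert_temperature


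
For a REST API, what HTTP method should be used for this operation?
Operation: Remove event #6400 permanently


GET = read, POST = create, PUT = update/replace, DELETE = remove
This operation is a removal.
DELETE


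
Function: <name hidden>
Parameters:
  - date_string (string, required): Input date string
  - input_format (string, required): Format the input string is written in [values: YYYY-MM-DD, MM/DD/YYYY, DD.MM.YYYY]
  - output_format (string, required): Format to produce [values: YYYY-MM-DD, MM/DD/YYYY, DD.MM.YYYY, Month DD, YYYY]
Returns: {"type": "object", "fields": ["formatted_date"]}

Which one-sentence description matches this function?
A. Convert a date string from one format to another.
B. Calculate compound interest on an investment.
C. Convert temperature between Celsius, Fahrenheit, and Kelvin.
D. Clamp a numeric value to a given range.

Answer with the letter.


Parameters date_string, input_format, output_format and return ["formatted_date"] fit: Convert a date string from one format to another.
A


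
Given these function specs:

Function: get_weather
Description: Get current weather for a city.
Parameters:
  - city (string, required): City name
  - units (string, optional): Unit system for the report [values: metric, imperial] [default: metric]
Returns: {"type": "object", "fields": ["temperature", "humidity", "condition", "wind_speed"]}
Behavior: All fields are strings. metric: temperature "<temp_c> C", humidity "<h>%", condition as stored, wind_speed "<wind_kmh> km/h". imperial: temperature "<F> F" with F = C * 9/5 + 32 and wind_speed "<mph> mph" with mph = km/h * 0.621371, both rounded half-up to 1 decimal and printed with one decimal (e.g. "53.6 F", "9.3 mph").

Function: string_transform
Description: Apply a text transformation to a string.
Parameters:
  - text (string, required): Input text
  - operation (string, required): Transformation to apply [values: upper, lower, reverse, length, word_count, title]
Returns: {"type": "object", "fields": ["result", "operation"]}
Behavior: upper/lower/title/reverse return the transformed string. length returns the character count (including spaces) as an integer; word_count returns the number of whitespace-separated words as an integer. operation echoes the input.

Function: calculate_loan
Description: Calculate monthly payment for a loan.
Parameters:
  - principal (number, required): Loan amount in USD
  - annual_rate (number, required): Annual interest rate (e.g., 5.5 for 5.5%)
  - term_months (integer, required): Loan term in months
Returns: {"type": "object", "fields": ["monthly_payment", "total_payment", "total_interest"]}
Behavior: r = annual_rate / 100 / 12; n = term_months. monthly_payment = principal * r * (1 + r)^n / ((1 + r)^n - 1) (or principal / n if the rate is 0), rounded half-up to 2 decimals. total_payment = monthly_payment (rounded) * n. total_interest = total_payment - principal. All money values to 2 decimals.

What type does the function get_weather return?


The get_weather spec declares Returns: {"type": "object", "fields": ["temperature", "humidity", "condition", "wind_speed"]}
Type:
object


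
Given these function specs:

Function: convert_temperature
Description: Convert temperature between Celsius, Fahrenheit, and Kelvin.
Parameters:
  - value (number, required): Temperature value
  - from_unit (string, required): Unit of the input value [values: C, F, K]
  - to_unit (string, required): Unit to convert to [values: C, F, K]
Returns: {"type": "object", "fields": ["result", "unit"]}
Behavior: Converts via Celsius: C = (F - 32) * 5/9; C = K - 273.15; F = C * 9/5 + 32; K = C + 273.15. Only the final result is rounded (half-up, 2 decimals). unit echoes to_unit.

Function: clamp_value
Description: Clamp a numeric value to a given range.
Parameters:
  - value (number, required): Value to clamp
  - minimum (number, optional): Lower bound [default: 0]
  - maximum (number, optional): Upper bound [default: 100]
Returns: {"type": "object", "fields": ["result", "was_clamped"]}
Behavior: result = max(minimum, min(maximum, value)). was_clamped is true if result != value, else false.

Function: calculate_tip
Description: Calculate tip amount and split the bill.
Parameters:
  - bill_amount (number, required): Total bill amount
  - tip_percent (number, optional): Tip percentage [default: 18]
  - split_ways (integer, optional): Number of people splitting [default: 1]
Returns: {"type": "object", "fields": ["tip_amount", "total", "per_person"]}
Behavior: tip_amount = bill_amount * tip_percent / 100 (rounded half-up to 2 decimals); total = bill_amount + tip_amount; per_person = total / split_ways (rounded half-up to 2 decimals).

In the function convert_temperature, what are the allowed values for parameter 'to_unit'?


The convert_temperature spec declares:
  - to_unit (string, required): Unit to convert to [values: C, F, K]
Allowed values:
C, F, K


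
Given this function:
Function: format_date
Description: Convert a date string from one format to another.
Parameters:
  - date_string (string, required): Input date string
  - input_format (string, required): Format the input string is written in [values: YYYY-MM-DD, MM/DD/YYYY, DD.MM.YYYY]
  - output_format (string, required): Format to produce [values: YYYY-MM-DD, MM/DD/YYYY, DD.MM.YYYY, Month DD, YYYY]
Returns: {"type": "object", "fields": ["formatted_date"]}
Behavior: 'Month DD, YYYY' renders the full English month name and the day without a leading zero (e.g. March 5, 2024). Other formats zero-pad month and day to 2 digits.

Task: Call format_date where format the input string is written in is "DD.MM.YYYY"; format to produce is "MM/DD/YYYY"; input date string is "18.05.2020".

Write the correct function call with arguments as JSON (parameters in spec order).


Mapping each described value to its parameter name:
  'Format the input string is written in' -> input_format = "DD.MM.YYYY"
  'Format to produce' -> output_format = "MM/DD/YYYY"
  'Input date string' -> date_string = "18.05.2020"
format_date({"date_string": "18.05.2020", "input_format": "DD.MM.YYYY", "output_format": "MM/DD/YYYY"})


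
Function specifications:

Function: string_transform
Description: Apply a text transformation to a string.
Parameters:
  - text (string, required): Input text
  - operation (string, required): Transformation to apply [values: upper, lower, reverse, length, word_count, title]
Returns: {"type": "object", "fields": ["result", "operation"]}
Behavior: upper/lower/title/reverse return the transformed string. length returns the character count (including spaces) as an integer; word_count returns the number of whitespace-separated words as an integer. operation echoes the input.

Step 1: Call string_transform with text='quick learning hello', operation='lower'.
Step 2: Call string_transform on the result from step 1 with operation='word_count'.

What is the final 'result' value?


Step 1: string_transform(text='quick learning hello', operation='lower')
  -> result = 'quick learning hello'
Step 2: string_transform(text='quick learning hello', operation='word_count')
  words: quick, learning, hello -> 3
  -> result = 3
3


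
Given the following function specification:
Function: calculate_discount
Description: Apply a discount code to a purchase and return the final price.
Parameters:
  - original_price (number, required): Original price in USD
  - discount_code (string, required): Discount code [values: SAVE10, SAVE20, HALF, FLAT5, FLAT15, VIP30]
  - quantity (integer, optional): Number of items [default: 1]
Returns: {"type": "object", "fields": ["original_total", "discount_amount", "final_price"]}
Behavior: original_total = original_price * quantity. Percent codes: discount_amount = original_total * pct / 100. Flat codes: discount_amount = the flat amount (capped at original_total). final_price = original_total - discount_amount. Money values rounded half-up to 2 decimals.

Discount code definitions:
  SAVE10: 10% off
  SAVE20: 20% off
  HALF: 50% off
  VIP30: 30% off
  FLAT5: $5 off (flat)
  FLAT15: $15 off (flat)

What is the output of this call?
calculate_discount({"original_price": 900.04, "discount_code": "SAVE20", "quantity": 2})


original_total = 900.04 * 2 = 1800.08
SAVE20 = 20% off: discount_amount = 1800.08 * 20/100 = 360.016 -> 360.02
final_price = 1800.08 - 360.02 = 1440.06
Output:
{"original_total": 1800.08, "discount_amount": 360.02, "final_price": 1440.06}


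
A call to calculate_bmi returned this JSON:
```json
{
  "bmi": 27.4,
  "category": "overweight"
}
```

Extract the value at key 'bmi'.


27.4


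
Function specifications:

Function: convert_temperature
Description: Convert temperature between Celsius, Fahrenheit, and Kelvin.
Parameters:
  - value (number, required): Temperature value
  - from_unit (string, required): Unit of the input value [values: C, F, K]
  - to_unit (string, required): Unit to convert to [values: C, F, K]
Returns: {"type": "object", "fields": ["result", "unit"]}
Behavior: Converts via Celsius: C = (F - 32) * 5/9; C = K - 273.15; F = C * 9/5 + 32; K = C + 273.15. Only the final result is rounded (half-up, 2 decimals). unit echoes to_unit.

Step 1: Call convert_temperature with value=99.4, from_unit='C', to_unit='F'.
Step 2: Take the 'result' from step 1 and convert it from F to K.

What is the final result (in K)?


Step 1: convert_temperature(value=99.4, from_unit=C, to_unit=F)
  Input already in C: 99.4
  To F: 99.4 * 9/5 + 32 = 210.92
  Round to 2 decimals: 210.92
  -> result = 210.92 F
Step 2: convert_temperature(value=210.92, from_unit=F, to_unit=K)
  To C: (210.92 - 32) * 5/9 = 99.4
  To K: 99.4 + 273.15 = 372.55
  Round to 2 decimals: 372.55
  -> result = 372.55 K
372.55 K


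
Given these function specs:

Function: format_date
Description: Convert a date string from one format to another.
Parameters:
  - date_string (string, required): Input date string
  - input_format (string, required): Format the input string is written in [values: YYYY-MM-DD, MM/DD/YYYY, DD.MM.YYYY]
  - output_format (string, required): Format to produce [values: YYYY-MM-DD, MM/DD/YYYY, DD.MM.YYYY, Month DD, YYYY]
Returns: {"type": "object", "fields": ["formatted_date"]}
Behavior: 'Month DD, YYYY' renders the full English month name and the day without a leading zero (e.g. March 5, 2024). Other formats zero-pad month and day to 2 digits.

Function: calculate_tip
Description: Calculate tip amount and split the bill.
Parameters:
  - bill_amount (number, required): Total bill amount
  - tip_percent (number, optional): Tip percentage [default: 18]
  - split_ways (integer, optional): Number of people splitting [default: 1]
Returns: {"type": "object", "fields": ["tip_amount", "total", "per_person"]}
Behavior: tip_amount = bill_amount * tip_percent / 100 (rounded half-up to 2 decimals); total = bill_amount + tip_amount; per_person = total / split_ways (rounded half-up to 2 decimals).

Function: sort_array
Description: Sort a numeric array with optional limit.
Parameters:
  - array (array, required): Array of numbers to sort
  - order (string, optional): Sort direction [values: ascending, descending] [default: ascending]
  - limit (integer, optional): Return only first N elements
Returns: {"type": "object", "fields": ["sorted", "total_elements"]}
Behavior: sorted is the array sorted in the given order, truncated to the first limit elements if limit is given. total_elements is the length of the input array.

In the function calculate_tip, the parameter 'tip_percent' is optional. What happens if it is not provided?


The calculate_tip spec declares:
  - tip_percent (number, optional): Tip percentage [default: 18]
It defaults to 18


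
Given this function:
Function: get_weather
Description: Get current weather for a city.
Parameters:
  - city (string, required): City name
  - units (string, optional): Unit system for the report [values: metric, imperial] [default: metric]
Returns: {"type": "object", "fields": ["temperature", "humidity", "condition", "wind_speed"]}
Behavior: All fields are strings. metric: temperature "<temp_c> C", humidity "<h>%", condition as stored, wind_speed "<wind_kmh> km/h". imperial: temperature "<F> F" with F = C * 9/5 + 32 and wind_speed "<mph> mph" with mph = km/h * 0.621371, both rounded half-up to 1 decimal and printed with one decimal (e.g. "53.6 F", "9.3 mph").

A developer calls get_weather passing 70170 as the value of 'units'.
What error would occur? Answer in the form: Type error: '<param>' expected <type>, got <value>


Spec: 'units' is declared as string; 70170 is an integer.
Type error: 'units' expected string, got 70170


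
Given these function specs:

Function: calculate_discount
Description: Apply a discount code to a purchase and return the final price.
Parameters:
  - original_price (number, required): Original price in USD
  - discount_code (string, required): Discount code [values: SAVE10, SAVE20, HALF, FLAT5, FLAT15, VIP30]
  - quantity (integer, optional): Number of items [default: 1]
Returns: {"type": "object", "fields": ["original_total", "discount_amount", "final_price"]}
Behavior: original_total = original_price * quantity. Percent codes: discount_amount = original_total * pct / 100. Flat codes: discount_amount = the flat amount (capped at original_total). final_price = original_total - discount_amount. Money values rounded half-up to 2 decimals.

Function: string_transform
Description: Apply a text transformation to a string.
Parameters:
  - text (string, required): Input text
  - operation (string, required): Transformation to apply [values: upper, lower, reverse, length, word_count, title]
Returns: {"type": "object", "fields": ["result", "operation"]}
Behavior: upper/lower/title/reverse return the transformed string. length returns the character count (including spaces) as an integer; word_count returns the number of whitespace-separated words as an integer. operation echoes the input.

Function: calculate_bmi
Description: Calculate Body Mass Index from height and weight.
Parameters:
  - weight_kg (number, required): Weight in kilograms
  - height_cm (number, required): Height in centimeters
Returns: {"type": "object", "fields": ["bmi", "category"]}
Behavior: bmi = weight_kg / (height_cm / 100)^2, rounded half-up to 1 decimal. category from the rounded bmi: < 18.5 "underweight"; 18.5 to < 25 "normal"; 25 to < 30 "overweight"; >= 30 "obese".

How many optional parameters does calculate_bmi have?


Parameters of calculate_bmi: weight_kg (required), height_cm (required)
Optional count:
0


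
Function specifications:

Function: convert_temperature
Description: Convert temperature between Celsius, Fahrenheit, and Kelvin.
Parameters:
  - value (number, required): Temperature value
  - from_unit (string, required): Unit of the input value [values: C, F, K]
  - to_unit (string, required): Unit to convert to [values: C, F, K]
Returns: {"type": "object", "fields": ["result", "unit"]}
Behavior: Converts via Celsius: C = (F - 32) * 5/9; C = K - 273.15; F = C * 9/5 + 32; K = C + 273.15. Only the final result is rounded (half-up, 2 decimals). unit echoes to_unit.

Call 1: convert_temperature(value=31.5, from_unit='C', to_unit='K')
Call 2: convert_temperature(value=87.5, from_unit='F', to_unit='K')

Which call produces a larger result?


Call 1:
  Input already in C: 31.5
  To K: 31.5 + 273.15 = 304.65
  Round to 2 decimals: 304.65
  -> 304.65 K
Call 2:
  To C: (87.5 - 32) * 5/9 = 30.833333
  To K: 30.833333 + 273.15 = 303.983333
  Round to 2 decimals: 303.98
  -> 303.98 K
Call 1 (304.65 K)


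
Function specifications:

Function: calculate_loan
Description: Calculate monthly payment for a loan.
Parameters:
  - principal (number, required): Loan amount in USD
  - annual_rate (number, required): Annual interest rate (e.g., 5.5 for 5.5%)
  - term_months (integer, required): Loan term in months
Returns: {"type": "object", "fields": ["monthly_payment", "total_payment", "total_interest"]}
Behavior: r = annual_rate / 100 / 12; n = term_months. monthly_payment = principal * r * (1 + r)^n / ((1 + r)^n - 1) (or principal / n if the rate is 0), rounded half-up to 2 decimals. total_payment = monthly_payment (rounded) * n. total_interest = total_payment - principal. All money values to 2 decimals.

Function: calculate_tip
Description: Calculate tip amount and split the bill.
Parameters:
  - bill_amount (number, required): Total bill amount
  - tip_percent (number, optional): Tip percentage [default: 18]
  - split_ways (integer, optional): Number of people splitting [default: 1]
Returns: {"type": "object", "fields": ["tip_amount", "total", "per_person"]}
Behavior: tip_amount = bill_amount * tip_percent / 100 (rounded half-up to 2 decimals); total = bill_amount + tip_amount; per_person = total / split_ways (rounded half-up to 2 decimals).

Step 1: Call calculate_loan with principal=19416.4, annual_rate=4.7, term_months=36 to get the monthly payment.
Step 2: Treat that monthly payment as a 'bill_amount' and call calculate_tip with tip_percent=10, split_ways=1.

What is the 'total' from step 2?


Step 1: calculate_loan(principal=19416.4, annual_rate=4.7, term_months=36)
  r = 4.7 / 100 / 12 = 0.003916666667 (keep full precision)
  (1 + r)^36 = 1.15110758
  monthly_payment = 19416.4 * 0.003916666667 * 1.15110758 / (1.15110758 - 1) = 579.315275 -> 579.32
  total_payment = 579.32 * 36 = 20855.52
  total_interest = 20855.52 - 19416.40 = 1439.12
  -> monthly_payment = 579.32
Step 2: calculate_tip(bill_amount=579.32, tip_percent=10, split_ways=1)
  tip_amount = 579.32 * 10/100 = 57.932 -> 57.93
  total = 579.32 + 57.93 = 637.25
  per_person = 637.25 / 1 = 637.25 -> 637.25
  -> total = 637.25
$637.25


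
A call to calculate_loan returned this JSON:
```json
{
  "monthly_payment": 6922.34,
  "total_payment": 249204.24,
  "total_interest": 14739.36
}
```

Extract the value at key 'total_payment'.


249204.24


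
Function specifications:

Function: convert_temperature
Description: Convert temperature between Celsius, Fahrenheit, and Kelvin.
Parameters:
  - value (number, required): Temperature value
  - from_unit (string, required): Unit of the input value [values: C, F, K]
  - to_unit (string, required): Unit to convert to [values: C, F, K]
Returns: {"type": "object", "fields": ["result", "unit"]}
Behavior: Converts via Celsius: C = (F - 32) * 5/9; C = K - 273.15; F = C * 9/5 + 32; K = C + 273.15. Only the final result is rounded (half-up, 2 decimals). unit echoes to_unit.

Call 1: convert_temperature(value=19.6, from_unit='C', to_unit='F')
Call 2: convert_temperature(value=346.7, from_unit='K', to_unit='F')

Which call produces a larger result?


Call 1:
  Input already in C: 19.6
  To F: 19.6 * 9/5 + 32 = 67.28
  Round to 2 decimals: 67.28
  -> 67.28 F
Call 2:
  To C: 346.7 - 273.15 = 73.55
  To F: 73.55 * 9/5 + 32 = 164.39
  Round to 2 decimals: 164.39
  -> 164.39 F
Call 2 (164.39 F)


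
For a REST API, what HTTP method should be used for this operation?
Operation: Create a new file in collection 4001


GET = read, POST = create, PUT = update/replace, DELETE = remove
This operation is a create.
POST


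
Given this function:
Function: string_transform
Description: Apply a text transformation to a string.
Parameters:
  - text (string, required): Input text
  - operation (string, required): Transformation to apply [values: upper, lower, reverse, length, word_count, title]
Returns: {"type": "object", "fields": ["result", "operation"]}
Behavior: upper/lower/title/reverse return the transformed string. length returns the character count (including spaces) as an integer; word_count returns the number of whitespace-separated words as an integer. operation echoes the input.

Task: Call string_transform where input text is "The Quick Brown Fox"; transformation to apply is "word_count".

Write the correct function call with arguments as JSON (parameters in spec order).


Mapping each described value to its parameter name:
  'Input text' -> text = "The Quick Brown Fox"
  'Transformation to apply' -> operation = "word_count"
string_transform({"text": "The Quick Brown Fox", "operation": "word_count"})


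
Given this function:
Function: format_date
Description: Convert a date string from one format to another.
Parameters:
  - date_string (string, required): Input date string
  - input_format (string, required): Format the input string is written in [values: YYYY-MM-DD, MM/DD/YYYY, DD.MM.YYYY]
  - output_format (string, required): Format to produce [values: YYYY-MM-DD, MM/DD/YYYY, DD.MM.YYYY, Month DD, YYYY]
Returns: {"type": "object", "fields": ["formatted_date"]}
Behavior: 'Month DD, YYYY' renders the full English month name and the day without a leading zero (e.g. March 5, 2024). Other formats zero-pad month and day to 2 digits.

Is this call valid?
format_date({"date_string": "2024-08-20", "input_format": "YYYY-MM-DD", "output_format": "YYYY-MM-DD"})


Checking all required parameters present and types match... All valid.
Valid


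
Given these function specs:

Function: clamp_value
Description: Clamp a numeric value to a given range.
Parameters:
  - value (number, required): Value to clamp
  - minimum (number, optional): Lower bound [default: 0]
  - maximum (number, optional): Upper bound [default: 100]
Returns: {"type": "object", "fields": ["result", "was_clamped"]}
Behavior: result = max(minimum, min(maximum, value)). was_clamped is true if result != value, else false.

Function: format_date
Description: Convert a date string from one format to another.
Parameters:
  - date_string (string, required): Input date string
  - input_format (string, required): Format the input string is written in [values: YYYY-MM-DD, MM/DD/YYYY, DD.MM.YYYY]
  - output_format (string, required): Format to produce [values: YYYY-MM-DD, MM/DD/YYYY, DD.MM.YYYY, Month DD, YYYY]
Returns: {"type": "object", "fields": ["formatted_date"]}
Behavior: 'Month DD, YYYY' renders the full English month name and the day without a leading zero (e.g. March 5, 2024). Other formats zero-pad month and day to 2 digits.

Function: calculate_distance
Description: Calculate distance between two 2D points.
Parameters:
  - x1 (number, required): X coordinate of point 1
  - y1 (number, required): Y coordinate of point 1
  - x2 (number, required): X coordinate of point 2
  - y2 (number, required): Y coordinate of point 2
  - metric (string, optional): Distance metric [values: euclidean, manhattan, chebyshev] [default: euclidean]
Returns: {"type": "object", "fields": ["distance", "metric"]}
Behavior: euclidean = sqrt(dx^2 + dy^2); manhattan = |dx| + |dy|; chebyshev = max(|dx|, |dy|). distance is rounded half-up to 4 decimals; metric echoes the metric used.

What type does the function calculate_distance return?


The calculate_distance spec declares Returns: {"type": "object", "fields": ["distance", "metric"]}
Type:
object
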